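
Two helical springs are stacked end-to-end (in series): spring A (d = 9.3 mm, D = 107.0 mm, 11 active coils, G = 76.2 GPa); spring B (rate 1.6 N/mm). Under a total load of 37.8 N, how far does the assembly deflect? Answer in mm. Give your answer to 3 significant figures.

k_A = Gd⁴/(8D³N_a) = (76.2×10³)(9.3⁴)/(8·107.0³·11) = 5.2875 N/mm
Series: 1/k_eq = 1/5.2875 + 1/1.6 = 0.81412; k_eq = 1.2283 N/mm
δ = F/k_eq = 37.8/1.2283 = 30.774 mm

30.8 mm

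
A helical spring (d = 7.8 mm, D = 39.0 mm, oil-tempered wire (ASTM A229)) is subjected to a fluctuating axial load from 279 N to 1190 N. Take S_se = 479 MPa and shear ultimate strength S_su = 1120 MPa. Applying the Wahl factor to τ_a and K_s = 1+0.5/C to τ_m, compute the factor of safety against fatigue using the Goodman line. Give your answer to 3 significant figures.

C = D/d = 39.0/7.8 = 5.0000; K_W = (4C−1)/(4C−4)+0.615/C = 1.3105; K_s = 1+0.5/C = 1.1000
F_a = (F_max−F_min)/2 = 455.5 N; F_m = (F_max+F_min)/2 = 734.5 N
τ_a = K_W·8F_aD/(πd³) = 1.3105 × 95.326 = 124.92 MPa
τ_m = K_s·8F_mD/(πd³) = 1.1000 × 153.71 = 169.09 MPa
Goodman: 1/n_f = τ_a/S_se + τ_m/S_su = 124.92/479 + 169.09/1120 = 0.26080 + 0.15097 = 0.41177
n_f = 1/0.41177 = 2.429

2.43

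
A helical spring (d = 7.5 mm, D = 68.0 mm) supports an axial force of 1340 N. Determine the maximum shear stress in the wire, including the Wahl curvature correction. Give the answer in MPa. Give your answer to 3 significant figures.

638 MPa

Spring index C = D/d = 68.0/7.5 = 9.0667
K_W = (4C−1)/(4C−4) + 0.615/C = 35.267/32.267 + 0.0678 = 1.1608
τ₀ = 8FD/(πd³) = 8·1340·68.0/(π·7.5³) = 728960/1325.4 = 550.01 MPa
τ_max = K·τ₀ = 1.1608 × 550.01 = 638.45 MPa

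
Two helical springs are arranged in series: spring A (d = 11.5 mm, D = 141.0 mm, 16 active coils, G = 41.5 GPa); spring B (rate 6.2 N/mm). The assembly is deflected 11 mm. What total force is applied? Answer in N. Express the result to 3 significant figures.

k_A = Gd⁴/(8D³N_a) = (41.5×10³)(11.5⁴)/(8·141.0³·16) = 2.0229 N/mm
Series: 1/k_eq = 1/2.0229 + 1/6.2 = 0.65563; k_eq = 1.5252 N/mm
F = k_eq·δ = 1.5252·11 = 16.778 N

16.8 N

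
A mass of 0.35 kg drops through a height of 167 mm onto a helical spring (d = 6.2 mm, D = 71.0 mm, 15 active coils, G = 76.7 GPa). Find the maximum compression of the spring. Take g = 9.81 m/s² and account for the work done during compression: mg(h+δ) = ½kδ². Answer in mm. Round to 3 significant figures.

22.2 mm

k = Gd⁴/(8D³N_a) = (76.7×10³)(6.2⁴)/(8·71.0³·15) = 2.6388 N/mm
W = mg = 0.35 × 9.81 = 3.4335 N
½kδ² − Wδ − Wh = 0 → δ = (W + √(W² + 2kWh))/k
δ = (3.4335 + √(11.789 + 3026.14))/2.6388 = (3.4335 + 55.117)/2.6388 = 22.189 mm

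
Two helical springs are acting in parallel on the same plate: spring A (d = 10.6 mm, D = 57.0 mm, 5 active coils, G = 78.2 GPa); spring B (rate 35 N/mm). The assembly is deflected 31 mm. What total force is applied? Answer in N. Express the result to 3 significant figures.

5220 N

k_A = Gd⁴/(8D³N_a) = (78.2×10³)(10.6⁴)/(8·57.0³·5) = 133.27 N/mm
Parallel: k_eq = 133.27 + 35 = 168.27 N/mm
F = k_eq·δ = 168.27·31 = 5216.5 N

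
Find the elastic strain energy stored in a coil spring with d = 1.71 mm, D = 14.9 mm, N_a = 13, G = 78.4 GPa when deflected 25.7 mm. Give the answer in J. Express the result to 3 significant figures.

k = Gd⁴/(8D³N_a) = (78.4×10³)(1.71⁴)/(8·14.9³·13) = 1.9485 N/mm
U = ½kδ² = 0.5 × 1.9485 × 25.7² = 643.49 N·mm = 0.64349 J

0.643 J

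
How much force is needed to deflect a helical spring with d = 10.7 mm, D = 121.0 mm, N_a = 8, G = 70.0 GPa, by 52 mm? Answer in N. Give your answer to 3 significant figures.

k = Gd⁴/(8D³N_a) = (70.0×10³)(10.7⁴)/(8·121.0³·8) = 8.0928 N/mm
F = k·δ = 8.0928 × 52 = 420.82 N

421 N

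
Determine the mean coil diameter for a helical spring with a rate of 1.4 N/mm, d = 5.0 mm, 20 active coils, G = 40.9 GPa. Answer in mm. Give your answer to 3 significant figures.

D = (Gd⁴/(8N_a·k))^(1/3) = (40.9×10³·5.0⁴/(8·20·1.4))^(1/3)
  = (114118)^(1/3) = 48.5048 mm

48.5 mm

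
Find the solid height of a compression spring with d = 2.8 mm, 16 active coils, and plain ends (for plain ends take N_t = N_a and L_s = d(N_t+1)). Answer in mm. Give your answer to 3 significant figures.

47.6 mm

plain ends: N_t = N_a = 16
L_s = d·(N_t+1) = 2.8 × 17 = 47.6 mm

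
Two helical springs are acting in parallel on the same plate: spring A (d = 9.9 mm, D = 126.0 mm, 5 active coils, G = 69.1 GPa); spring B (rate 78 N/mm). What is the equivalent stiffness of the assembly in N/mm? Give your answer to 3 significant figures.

86.3 N/mm

k_A = Gd⁴/(8D³N_a) = (69.1×10³)(9.9⁴)/(8·126.0³·5) = 8.2956 N/mm
Parallel: k_eq = 8.2956 + 78 = 86.296 N/mm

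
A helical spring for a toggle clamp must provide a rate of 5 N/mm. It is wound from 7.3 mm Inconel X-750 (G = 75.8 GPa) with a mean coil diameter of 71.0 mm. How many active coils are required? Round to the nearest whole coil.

15

N_a = Gd⁴/(8D³k) = (75.8×10³ × 7.3⁴)/(8 × 71.0³ × 5)
    = 2.15259e+08 / 1.43164e+07 = 15.04 → 15 coils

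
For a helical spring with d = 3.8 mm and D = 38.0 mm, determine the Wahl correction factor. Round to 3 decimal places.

C = D/d = 38.0/3.8 = 10.0000
K_W = (4C−1)/(4C−4) + 0.615/C = 39.000/36.000 + 0.0615 = 1.1448

1.145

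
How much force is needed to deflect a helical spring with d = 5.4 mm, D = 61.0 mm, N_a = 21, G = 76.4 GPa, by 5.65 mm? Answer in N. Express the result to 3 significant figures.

k = Gd⁴/(8D³N_a) = (76.4×10³)(5.4⁴)/(8·61.0³·21) = 1.7036 N/mm
F = k·δ = 1.7036 × 5.65 = 9.6254 N

9.63 N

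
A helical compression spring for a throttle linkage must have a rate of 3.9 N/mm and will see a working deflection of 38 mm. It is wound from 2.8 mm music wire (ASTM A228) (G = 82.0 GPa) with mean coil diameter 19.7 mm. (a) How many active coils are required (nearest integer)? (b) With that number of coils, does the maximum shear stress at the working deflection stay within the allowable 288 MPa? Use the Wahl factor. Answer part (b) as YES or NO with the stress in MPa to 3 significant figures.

N_a = Gd⁴/(8D³k) = (82.0×10³)(2.8⁴)/(8·19.7³·3.9) = 21.13 → N_a = 21
Actual rate k = Gd⁴/(8D³·21) = 3.9241 N/mm
Working load F = kδ = 3.9241·38 = 149.12 N
C = 19.7/2.8 = 7.0357; K_W = (4C−1)/(4C−4)+0.615/C = 1.2117
τ_max = K_W·8FD/(πd³) = 1.2117·340.76 = 412.89 MPa
τ_max > 288 MPa → exceeds allowable

(a) 21 coils; (b) NO, τ_max = 413 MPa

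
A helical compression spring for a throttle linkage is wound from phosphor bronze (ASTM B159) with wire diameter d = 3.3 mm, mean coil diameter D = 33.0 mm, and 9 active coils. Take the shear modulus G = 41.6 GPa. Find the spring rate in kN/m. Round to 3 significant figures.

k = Gd⁴/(8D³N_a) = (41.6×10³ × 3.3⁴) / (8 × 33.0³ × 9)
  = 4.93343e+06 / 2.58746e+06 = 1.9067 N/mm

1.91 kN/m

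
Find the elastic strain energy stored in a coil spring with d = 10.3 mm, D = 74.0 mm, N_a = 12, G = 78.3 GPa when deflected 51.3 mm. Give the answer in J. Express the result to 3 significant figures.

k = Gd⁴/(8D³N_a) = (78.3×10³)(10.3⁴)/(8·74.0³·12) = 22.654 N/mm
U = ½kδ² = 0.5 × 22.654 × 51.3² = 29809 N·mm = 29.809 J

29.8 J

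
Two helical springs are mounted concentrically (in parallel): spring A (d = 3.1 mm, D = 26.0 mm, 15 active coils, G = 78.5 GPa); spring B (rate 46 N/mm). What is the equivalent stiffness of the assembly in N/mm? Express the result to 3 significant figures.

49.4 N/mm

k_A = Gd⁴/(8D³N_a) = (78.5×10³)(3.1⁴)/(8·26.0³·15) = 3.4373 N/mm
Parallel: k_eq = 3.4373 + 46 = 49.437 N/mm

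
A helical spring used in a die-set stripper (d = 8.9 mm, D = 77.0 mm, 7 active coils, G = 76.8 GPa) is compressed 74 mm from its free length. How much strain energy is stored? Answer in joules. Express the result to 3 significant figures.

51.6 J

k = Gd⁴/(8D³N_a) = (76.8×10³)(8.9⁴)/(8·77.0³·7) = 18.848 N/mm
U = ½kδ² = 0.5 × 18.848 × 74² = 51605 N·mm = 51.605 J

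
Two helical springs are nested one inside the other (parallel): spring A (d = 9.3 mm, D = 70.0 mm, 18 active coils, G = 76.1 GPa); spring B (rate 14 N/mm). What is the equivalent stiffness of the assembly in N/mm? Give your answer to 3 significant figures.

k_A = Gd⁴/(8D³N_a) = (76.1×10³)(9.3⁴)/(8·70.0³·18) = 11.526 N/mm
Parallel: k_eq = 11.526 + 14 = 25.526 N/mm

25.5 N/mm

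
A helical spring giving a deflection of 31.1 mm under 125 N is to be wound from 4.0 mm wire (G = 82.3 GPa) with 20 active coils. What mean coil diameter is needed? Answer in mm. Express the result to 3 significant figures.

32.0 mm

Required rate k = F/δ = 125/31.1 = 4.0193 N/mm
D = (Gd⁴/(8N_a·k))^(1/3) = (82.3×10³·4.0⁴/(8·20·4.0193))^(1/3)
  = (32762)^(1/3) = 31.9980 mm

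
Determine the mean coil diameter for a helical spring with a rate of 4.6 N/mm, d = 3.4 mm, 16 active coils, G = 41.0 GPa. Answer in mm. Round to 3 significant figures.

21.0 mm

D = (Gd⁴/(8N_a·k))^(1/3) = (41.0×10³·3.4⁴/(8·16·4.6))^(1/3)
  = (9305.33)^(1/3) = 21.0335 mm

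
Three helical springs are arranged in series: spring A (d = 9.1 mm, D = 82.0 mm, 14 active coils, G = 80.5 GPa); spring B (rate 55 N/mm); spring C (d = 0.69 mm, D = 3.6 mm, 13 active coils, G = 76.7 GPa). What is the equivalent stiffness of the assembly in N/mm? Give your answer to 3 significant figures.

2.44 N/mm

k_A = Gd⁴/(8D³N_a) = (80.5×10³)(9.1⁴)/(8·82.0³·14) = 8.9393 N/mm
k_C = Gd⁴/(8D³N_a) = (76.7×10³)(0.69⁴)/(8·3.6³·13) = 3.583 N/mm
Series: 1/k_eq = 1/8.9393 + 1/55 + 1/3.583 = 0.40914; k_eq = 2.4441 N/mm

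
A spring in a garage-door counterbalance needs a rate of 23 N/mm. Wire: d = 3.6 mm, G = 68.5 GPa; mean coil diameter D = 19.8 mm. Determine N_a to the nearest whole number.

N_a = Gd⁴/(8D³k) = (68.5×10³ × 3.6⁴)/(8 × 19.8³ × 23)
    = 1.15054e+07 / 1.42828e+06 = 8.055 → 8 coils

8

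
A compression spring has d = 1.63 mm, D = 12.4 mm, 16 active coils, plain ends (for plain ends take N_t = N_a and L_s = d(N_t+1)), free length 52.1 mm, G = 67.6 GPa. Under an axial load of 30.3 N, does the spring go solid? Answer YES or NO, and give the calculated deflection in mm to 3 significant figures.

k = Gd⁴/(8D³N_a) = (67.6×10³)(1.63⁴)/(8·12.4³·16) = 1.9553 N/mm
N_t = 16; L_s = 1.63·17 = 27.71 mm; δ_solid = L₀ − L_s = 52.1 − 27.71 = 24.39 mm
δ = F/k = 30.3/1.9553 = 15.496 mm
δ < δ_solid → spring does not go solid

NO, δ = 15.5 mm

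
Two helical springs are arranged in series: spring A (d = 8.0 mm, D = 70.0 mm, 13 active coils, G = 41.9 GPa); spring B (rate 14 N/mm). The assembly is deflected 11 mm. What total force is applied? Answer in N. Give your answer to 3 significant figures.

39.4 N

k_A = Gd⁴/(8D³N_a) = (41.9×10³)(8.0⁴)/(8·70.0³·13) = 4.8111 N/mm
Series: 1/k_eq = 1/4.8111 + 1/14 = 0.27928; k_eq = 3.5806 N/mm
F = k_eq·δ = 3.5806·11 = 39.387 N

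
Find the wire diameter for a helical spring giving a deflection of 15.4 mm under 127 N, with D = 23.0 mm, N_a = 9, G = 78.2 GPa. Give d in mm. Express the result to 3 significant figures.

Required rate k = F/δ = 127/15.4 = 8.2468 N/mm
d = (8D³N_a·k / G)^(1/4) = (8·23.0³·9·8.2468 / (78.2×10³))^0.25
  = (92.383)^0.25 = 3.1003 mm

3.10 mm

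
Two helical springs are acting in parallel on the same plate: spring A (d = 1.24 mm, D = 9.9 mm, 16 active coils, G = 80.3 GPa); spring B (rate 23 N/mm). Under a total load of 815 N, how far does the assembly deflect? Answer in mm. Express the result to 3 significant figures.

33.2 mm

k_A = Gd⁴/(8D³N_a) = (80.3×10³)(1.24⁴)/(8·9.9³·16) = 1.5286 N/mm
Parallel: k_eq = 1.5286 + 23 = 24.529 N/mm
δ = F/k_eq = 815/24.529 = 33.227 mm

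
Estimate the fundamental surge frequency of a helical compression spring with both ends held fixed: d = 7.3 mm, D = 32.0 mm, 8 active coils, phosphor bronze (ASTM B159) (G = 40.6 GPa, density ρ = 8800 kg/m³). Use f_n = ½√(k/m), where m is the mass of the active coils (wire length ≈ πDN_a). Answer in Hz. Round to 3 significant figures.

k = Gd⁴/(8D³N_a) = (40.6×10³)(7.3⁴)/(8·32.0³·8) = 54.978 N/mm = 54978 N/m
Wire length L = πDN_a = π·32.0·8 = 804.25 mm
m = ρ·(πd²/4)·L = 8800 × 41.854×10⁻⁶ m² × 0.80425 m = 0.29622 kg
f_n = ½√(k/m) = 0.5·√(54978/0.29622) = 0.5·√(1.856e+05) = 215.41 Hz

215 Hz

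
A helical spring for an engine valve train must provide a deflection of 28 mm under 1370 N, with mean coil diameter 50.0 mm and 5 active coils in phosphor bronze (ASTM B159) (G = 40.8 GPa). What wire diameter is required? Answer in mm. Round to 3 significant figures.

8.80 mm

Required rate k = F/δ = 1370/28 = 48.929 N/mm
d = (8D³N_a·k / G)^(1/4) = (8·50.0³·5·48.929 / (40.8×10³))^0.25
  = (5996.1)^0.25 = 8.7997 mm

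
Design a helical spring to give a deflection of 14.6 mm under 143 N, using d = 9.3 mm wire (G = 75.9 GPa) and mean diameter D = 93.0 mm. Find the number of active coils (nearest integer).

9

Required rate k = F/δ = 143/14.6 = 9.7945 N/mm
N_a = Gd⁴/(8D³k) = (75.9×10³ × 9.3⁴)/(8 × 93.0³ × 9.7945)
    = 5.67771e+08 / 6.30263e+07 = 9.008 → 9 coils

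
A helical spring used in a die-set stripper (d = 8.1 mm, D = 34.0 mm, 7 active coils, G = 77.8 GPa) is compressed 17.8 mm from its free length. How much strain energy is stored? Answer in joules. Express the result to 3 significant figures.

k = Gd⁴/(8D³N_a) = (77.8×10³)(8.1⁴)/(8·34.0³·7) = 152.16 N/mm
U = ½kδ² = 0.5 × 152.16 × 17.8² = 24105 N·mm = 24.105 J

24.1 J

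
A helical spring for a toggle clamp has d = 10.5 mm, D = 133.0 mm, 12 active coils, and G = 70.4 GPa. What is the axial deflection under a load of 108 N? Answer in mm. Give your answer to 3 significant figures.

28.5 mm

k = Gd⁴/(8D³N_a) = (70.4×10³)(10.5⁴)/(8·133.0³·12) = 3.7888 N/mm
δ = F/k = 108 / 3.7888 = 28.505 mm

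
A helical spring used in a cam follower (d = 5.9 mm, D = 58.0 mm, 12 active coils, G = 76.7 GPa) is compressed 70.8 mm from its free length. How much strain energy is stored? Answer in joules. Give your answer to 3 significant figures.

k = Gd⁴/(8D³N_a) = (76.7×10³)(5.9⁴)/(8·58.0³·12) = 4.9619 N/mm
U = ½kδ² = 0.5 × 4.9619 × 70.8² = 12436 N·mm = 12.436 J

12.4 J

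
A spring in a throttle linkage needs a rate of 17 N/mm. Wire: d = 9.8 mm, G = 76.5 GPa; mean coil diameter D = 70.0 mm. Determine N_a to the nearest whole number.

N_a = Gd⁴/(8D³k) = (76.5×10³ × 9.8⁴)/(8 × 70.0³ × 17)
    = 7.05612e+08 / 4.6648e+07 = 15.13 → 15 coils

15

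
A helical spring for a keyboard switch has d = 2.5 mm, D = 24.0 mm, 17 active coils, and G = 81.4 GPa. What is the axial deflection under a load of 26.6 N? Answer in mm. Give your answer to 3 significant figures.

k = Gd⁴/(8D³N_a) = (81.4×10³)(2.5⁴)/(8·24.0³·17) = 1.6913 N/mm
δ = F/k = 26.6 / 1.6913 = 15.728 mm

15.7 mm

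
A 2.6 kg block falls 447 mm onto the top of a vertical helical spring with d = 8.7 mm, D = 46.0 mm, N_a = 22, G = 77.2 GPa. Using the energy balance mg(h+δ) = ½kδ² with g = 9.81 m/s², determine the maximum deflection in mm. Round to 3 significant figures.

30.7 mm

k = Gd⁴/(8D³N_a) = (77.2×10³)(8.7⁴)/(8·46.0³·22) = 25.817 N/mm
W = mg = 2.6 × 9.81 = 25.506 N
½kδ² − Wδ − Wh = 0 → δ = (W + √(W² + 2kWh))/k
δ = (25.506 + √(650.56 + 588692))/25.817 = (25.506 + 767.69)/25.817 = 30.723 mm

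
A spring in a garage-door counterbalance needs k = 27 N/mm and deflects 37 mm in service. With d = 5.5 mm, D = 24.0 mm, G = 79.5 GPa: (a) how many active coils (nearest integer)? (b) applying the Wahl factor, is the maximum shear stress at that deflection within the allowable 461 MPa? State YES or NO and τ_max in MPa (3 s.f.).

N_a = Gd⁴/(8D³k) = (79.5×10³)(5.5⁴)/(8·24.0³·27) = 24.36 → N_a = 24
Actual rate k = Gd⁴/(8D³·24) = 27.408 N/mm
Working load F = kδ = 27.408·37 = 1014.1 N
C = 24.0/5.5 = 4.3636; K_W = (4C−1)/(4C−4)+0.615/C = 1.3639
τ_max = K_W·8FD/(πd³) = 1.3639·372.52 = 508.08 MPa
τ_max > 461 MPa → exceeds allowable

(a) 24 coils; (b) NO, τ_max = 508 MPa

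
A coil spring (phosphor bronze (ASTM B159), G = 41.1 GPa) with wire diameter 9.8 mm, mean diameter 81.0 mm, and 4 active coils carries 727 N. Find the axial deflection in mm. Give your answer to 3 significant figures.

k = Gd⁴/(8D³N_a) = (41.1×10³)(9.8⁴)/(8·81.0³·4) = 22.292 N/mm
δ = F/k = 727 / 22.292 = 32.613 mm

32.6 mm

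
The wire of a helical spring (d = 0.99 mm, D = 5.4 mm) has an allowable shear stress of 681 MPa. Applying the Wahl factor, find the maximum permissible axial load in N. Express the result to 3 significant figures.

37.5 N

C = D/d = 5.4/0.99 = 5.4545
K_W = (4C−1)/(4C−4) + 0.615/C = 20.818/17.818 + 0.1127 = 1.2811
τ_max = K·8FD/(πd³) → F_max = τ_allow·πd³/(8DK)
F_max = 681·π·0.99³/(8·5.4·1.2811) = 2075.9/55.344 = 37.509 N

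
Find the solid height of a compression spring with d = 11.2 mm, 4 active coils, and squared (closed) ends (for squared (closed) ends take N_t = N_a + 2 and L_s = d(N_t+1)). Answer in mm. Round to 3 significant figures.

78.4 mm

squared (closed) ends: N_t = N_a + 2 = 4 + 2 = 6
L_s = d·(N_t+1) = 11.2 × 7 = 78.4 mm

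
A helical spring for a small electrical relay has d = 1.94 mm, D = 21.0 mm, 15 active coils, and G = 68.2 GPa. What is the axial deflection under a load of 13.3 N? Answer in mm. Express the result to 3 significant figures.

15.3 mm

k = Gd⁴/(8D³N_a) = (68.2×10³)(1.94⁴)/(8·21.0³·15) = 0.86926 N/mm
δ = F/k = 13.3 / 0.86926 = 15.3 mm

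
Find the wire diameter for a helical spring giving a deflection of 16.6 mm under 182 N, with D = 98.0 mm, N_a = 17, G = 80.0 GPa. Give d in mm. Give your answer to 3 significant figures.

Required rate k = F/δ = 182/16.6 = 10.964 N/mm
d = (8D³N_a·k / G)^(1/4) = (8·98.0³·17·10.964 / (80.0×10³))^0.25
  = (17542)^0.25 = 11.5086 mm

11.5 mm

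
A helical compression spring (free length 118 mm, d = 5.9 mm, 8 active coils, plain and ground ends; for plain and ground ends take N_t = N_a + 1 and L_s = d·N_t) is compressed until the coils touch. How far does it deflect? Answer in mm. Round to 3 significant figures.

N_t = 9; L_s = 5.9·9 = 53.1 mm
δ_solid = L₀ − L_s = 118 − 53.1 = 64.9 mm

64.9 mm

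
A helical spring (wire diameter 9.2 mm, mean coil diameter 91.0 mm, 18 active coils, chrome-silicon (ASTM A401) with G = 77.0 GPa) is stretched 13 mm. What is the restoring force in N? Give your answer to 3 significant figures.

66.1 N

k = Gd⁴/(8D³N_a) = (77.0×10³)(9.2⁴)/(8·91.0³·18) = 5.0834 N/mm
F = k·δ = 5.0834 × 13 = 66.084 N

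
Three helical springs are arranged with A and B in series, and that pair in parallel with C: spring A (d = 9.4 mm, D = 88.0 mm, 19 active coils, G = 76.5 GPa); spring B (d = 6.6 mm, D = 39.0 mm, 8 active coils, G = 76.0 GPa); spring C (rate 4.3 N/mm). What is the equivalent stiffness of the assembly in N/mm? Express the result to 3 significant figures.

k_A = Gd⁴/(8D³N_a) = (76.5×10³)(9.4⁴)/(8·88.0³·19) = 5.7661 N/mm
k_B = Gd⁴/(8D³N_a) = (76.0×10³)(6.6⁴)/(8·39.0³·8) = 37.985 N/mm
Springs A,B series: k_AB = 1/(1/5.7661+1/37.985) = 5.0062 N/mm; parallel with C: k_eq = 5.0062+4.3 = 9.3062 N/mm

9.31 N/mm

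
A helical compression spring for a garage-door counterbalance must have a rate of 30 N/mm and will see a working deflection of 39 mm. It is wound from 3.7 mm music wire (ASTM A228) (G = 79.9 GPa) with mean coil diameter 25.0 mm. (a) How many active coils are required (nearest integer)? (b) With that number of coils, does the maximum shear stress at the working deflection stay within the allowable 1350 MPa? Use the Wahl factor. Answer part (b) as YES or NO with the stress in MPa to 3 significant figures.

(a) 4 coils; (b) NO, τ_max = 1790 MPa

N_a = Gd⁴/(8D³k) = (79.9×10³)(3.7⁴)/(8·25.0³·30) = 3.993 → N_a = 4
Actual rate k = Gd⁴/(8D³·4) = 29.949 N/mm
Working load F = kδ = 29.949·39 = 1168 N
C = 25.0/3.7 = 6.7568; K_W = (4C−1)/(4C−4)+0.615/C = 1.2213
τ_max = K_W·8FD/(πd³) = 1.2213·1468 = 1792.9 MPa
τ_max > 1350 MPa → exceeds allowable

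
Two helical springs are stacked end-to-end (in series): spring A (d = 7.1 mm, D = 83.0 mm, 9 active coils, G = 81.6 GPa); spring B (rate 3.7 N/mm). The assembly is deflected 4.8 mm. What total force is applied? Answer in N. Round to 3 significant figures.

k_A = Gd⁴/(8D³N_a) = (81.6×10³)(7.1⁴)/(8·83.0³·9) = 5.0368 N/mm
Series: 1/k_eq = 1/5.0368 + 1/3.7 = 0.46881; k_eq = 2.1331 N/mm
F = k_eq·δ = 2.1331·4.8 = 10.239 N

10.2 N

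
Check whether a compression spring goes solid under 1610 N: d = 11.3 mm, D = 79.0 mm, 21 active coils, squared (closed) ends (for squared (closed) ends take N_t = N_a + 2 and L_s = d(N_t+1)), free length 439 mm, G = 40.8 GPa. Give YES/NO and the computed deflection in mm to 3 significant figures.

k = Gd⁴/(8D³N_a) = (40.8×10³)(11.3⁴)/(8·79.0³·21) = 8.0313 N/mm
N_t = 23; L_s = 11.3·24 = 271.2 mm; δ_solid = L₀ − L_s = 439 − 271.2 = 167.8 mm
δ = F/k = 1610/8.0313 = 200.47 mm
δ ≥ δ_solid → spring goes solid

YES, δ = 200 mm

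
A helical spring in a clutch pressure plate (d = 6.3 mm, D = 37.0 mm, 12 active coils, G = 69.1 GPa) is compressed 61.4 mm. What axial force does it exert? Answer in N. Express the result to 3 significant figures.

1370 N

k = Gd⁴/(8D³N_a) = (69.1×10³)(6.3⁴)/(8·37.0³·12) = 22.385 N/mm
F = k·δ = 22.385 × 61.4 = 1374.5 N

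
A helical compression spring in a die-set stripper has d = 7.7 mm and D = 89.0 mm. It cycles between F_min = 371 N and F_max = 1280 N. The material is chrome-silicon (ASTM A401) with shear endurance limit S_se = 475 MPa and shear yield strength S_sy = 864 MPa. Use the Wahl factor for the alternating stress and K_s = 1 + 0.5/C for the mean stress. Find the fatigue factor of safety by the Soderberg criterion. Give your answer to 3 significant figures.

0.972

C = D/d = 89.0/7.7 = 11.5584; K_W = (4C−1)/(4C−4)+0.615/C = 1.1242; K_s = 1+0.5/C = 1.0433
F_a = (F_max−F_min)/2 = 454.5 N; F_m = (F_max+F_min)/2 = 825.5 N
τ_a = K_W·8F_aD/(πd³) = 1.1242 × 225.63 = 253.66 MPa
τ_m = K_s·8F_mD/(πd³) = 1.0433 × 409.8 = 427.53 MPa
Soderberg: 1/n_f = τ_a/S_se + τ_m/S_sy = 253.66/475 + 427.53/864 = 0.53402 + 0.49483 = 1.0288
n_f = 1/1.0288 = 0.972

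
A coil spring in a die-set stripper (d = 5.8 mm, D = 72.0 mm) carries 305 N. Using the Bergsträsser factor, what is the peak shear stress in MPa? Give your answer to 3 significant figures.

Spring index C = D/d = 72.0/5.8 = 12.4138
K_B = (4C+2)/(4C−3) = 51.655/46.655 = 1.1072
τ₀ = 8FD/(πd³) = 8·305·72.0/(π·5.8³) = 175680/612.96 = 286.61 MPa
τ_max = K·τ₀ = 1.1072 × 286.61 = 317.32 MPa

317 MPa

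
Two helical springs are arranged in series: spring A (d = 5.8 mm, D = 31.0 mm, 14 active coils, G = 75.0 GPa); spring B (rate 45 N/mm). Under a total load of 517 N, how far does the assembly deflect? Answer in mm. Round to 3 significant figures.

31.8 mm

k_A = Gd⁴/(8D³N_a) = (75.0×10³)(5.8⁴)/(8·31.0³·14) = 25.437 N/mm
Series: 1/k_eq = 1/25.437 + 1/45 = 0.061535; k_eq = 16.251 N/mm
δ = F/k_eq = 517/16.251 = 31.813 mm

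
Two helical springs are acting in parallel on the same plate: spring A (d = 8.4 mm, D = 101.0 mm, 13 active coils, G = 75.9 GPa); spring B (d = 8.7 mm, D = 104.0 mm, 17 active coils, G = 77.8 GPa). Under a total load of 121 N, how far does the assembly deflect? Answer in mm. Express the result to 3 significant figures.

k_A = Gd⁴/(8D³N_a) = (75.9×10³)(8.4⁴)/(8·101.0³·13) = 3.5266 N/mm
k_B = Gd⁴/(8D³N_a) = (77.8×10³)(8.7⁴)/(8·104.0³·17) = 2.9135 N/mm
Parallel: k_eq = 3.5266 + 2.9135 = 6.4402 N/mm
δ = F/k_eq = 121/6.4402 = 18.788 mm

18.8 mm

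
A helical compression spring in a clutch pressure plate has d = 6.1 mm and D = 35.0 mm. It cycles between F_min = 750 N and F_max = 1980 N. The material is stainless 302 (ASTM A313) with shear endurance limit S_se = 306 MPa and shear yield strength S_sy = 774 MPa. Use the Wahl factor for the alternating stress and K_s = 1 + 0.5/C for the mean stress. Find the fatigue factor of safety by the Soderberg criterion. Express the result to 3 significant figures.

C = D/d = 35.0/6.1 = 5.7377; K_W = (4C−1)/(4C−4)+0.615/C = 1.2655; K_s = 1+0.5/C = 1.0871
F_a = (F_max−F_min)/2 = 615 N; F_m = (F_max+F_min)/2 = 1365 N
τ_a = K_W·8F_aD/(πd³) = 1.2655 × 241.49 = 305.6 MPa
τ_m = K_s·8F_mD/(πd³) = 1.0871 × 535.98 = 582.69 MPa
Soderberg: 1/n_f = τ_a/S_se + τ_m/S_sy = 305.6/306 + 582.69/774 = 0.99869 + 0.75283 = 1.7515
n_f = 1/1.7515 = 0.5709

0.571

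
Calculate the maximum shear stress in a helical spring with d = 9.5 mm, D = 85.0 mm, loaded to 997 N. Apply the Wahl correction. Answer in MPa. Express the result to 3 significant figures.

293 MPa

Spring index C = D/d = 85.0/9.5 = 8.9474
K_W = (4C−1)/(4C−4) + 0.615/C = 34.789/31.789 + 0.0687 = 1.1631
τ₀ = 8FD/(πd³) = 8·997·85.0/(π·9.5³) = 677960/2693.5 = 251.7 MPa
τ_max = K·τ₀ = 1.1631 × 251.7 = 292.75 MPa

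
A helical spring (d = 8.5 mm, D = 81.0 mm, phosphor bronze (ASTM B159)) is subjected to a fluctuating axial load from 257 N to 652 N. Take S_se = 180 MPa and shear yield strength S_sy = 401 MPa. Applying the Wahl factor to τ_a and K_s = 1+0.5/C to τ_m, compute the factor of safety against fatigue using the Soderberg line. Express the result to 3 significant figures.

1.21

C = D/d = 81.0/8.5 = 9.5294; K_W = (4C−1)/(4C−4)+0.615/C = 1.1525; K_s = 1+0.5/C = 1.0525
F_a = (F_max−F_min)/2 = 197.5 N; F_m = (F_max+F_min)/2 = 454.5 N
τ_a = K_W·8F_aD/(πd³) = 1.1525 × 66.334 = 76.448 MPa
τ_m = K_s·8F_mD/(πd³) = 1.0525 × 152.65 = 160.66 MPa
Soderberg: 1/n_f = τ_a/S_se + τ_m/S_sy = 76.448/180 + 160.66/401 = 0.42471 + 0.40065 = 0.82536
n_f = 1/0.82536 = 1.212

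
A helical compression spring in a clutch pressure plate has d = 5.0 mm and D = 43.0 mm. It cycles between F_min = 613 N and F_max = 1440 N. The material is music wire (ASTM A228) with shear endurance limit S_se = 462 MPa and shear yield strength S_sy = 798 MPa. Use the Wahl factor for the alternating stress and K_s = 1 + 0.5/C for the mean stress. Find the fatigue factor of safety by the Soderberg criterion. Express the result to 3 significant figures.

0.474

C = D/d = 43.0/5.0 = 8.6000; K_W = (4C−1)/(4C−4)+0.615/C = 1.1702; K_s = 1+0.5/C = 1.0581
F_a = (F_max−F_min)/2 = 413.5 N; F_m = (F_max+F_min)/2 = 1026.5 N
τ_a = K_W·8F_aD/(πd³) = 1.1702 × 362.22 = 423.87 MPa
τ_m = K_s·8F_mD/(πd³) = 1.0581 × 899.2 = 951.48 MPa
Soderberg: 1/n_f = τ_a/S_se + τ_m/S_sy = 423.87/462 + 951.48/798 = 0.91747 + 1.19233 = 2.1098
n_f = 1/2.1098 = 0.474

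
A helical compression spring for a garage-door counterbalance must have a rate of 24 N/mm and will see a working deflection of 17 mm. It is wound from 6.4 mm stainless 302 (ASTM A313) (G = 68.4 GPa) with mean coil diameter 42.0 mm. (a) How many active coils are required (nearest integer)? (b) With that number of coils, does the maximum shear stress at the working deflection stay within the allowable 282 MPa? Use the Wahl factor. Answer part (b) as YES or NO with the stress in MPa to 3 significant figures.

N_a = Gd⁴/(8D³k) = (68.4×10³)(6.4⁴)/(8·42.0³·24) = 8.067 → N_a = 8
Actual rate k = Gd⁴/(8D³·8) = 24.202 N/mm
Working load F = kδ = 24.202·17 = 411.43 N
C = 42.0/6.4 = 6.5625; K_W = (4C−1)/(4C−4)+0.615/C = 1.2285
τ_max = K_W·8FD/(πd³) = 1.2285·167.86 = 206.22 MPa
τ_max ≤ 282 MPa → acceptable

(a) 8 coils; (b) YES, τ_max = 206 MPa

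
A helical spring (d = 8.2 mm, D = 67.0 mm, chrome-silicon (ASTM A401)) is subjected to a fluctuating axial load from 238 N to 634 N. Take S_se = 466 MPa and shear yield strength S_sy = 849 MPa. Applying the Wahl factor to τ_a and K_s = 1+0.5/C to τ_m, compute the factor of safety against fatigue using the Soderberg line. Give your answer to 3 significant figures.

C = D/d = 67.0/8.2 = 8.1707; K_W = (4C−1)/(4C−4)+0.615/C = 1.1799; K_s = 1+0.5/C = 1.0612
F_a = (F_max−F_min)/2 = 198 N; F_m = (F_max+F_min)/2 = 436 N
τ_a = K_W·8F_aD/(πd³) = 1.1799 × 61.269 = 72.288 MPa
τ_m = K_s·8F_mD/(πd³) = 1.0612 × 134.91 = 143.17 MPa
Soderberg: 1/n_f = τ_a/S_se + τ_m/S_sy = 72.288/466 + 143.17/849 = 0.15513 + 0.16863 = 0.32376
n_f = 1/0.32376 = 3.089

3.09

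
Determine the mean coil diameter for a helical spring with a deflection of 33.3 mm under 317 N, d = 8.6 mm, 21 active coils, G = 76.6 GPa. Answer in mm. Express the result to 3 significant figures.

Required rate k = F/δ = 317/33.3 = 9.5195 N/mm
D = (Gd⁴/(8N_a·k))^(1/3) = (76.6×10³·8.6⁴/(8·21·9.5195))^(1/3)
  = (261998)^(1/3) = 63.9881 mm

64.0 mm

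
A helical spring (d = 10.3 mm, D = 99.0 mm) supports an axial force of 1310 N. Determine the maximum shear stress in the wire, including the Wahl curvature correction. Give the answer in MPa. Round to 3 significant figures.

348 MPa

Spring index C = D/d = 99.0/10.3 = 9.6117
K_W = (4C−1)/(4C−4) + 0.615/C = 37.447/34.447 + 0.0640 = 1.1511
τ₀ = 8FD/(πd³) = 8·1310·99.0/(π·10.3³) = 1.03752e+06/3432.9 = 302.23 MPa
τ_max = K·τ₀ = 1.1511 × 302.23 = 347.89 MPa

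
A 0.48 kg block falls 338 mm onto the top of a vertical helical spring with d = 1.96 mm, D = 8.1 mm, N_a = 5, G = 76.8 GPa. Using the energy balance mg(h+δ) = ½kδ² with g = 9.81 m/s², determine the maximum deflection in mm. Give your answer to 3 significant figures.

k = Gd⁴/(8D³N_a) = (76.8×10³)(1.96⁴)/(8·8.1³·5) = 53.318 N/mm
W = mg = 0.48 × 9.81 = 4.7088 N
½kδ² − Wδ − Wh = 0 → δ = (W + √(W² + 2kWh))/k
δ = (4.7088 + √(22.173 + 169718))/53.318 = (4.7088 + 412)/53.318 = 7.8155 mm

7.82 mm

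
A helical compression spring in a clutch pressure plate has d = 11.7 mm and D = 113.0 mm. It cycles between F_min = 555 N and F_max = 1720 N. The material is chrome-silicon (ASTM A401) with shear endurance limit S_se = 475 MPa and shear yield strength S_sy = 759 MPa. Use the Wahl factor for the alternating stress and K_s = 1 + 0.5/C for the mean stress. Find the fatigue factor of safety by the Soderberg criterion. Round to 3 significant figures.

C = D/d = 113.0/11.7 = 9.6581; K_W = (4C−1)/(4C−4)+0.615/C = 1.1503; K_s = 1+0.5/C = 1.0518
F_a = (F_max−F_min)/2 = 582.5 N; F_m = (F_max+F_min)/2 = 1137.5 N
τ_a = K_W·8F_aD/(πd³) = 1.1503 × 104.65 = 120.38 MPa
τ_m = K_s·8F_mD/(πd³) = 1.0518 × 204.37 = 214.95 MPa
Soderberg: 1/n_f = τ_a/S_se + τ_m/S_sy = 120.38/475 + 214.95/759 = 0.25344 + 0.28320 = 0.53664
n_f = 1/0.53664 = 1.863

1.86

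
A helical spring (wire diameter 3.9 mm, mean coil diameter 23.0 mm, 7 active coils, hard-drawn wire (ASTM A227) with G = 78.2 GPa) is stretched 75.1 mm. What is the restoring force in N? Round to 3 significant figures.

1990 N

k = Gd⁴/(8D³N_a) = (78.2×10³)(3.9⁴)/(8·23.0³·7) = 26.552 N/mm
F = k·δ = 26.552 × 75.1 = 1994 N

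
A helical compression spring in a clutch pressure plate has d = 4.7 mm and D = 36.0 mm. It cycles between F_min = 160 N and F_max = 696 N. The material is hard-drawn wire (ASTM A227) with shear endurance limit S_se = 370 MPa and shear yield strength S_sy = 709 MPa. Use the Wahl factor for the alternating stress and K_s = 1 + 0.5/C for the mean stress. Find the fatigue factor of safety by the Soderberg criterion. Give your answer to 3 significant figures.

0.751

C = D/d = 36.0/4.7 = 7.6596; K_W = (4C−1)/(4C−4)+0.615/C = 1.1929; K_s = 1+0.5/C = 1.0653
F_a = (F_max−F_min)/2 = 268 N; F_m = (F_max+F_min)/2 = 428 N
τ_a = K_W·8F_aD/(πd³) = 1.1929 × 236.64 = 282.29 MPa
τ_m = K_s·8F_mD/(πd³) = 1.0653 × 377.91 = 402.58 MPa
Soderberg: 1/n_f = τ_a/S_se + τ_m/S_sy = 282.29/370 + 402.58/709 = 0.76294 + 0.56782 = 1.3308
n_f = 1/1.3308 = 0.7515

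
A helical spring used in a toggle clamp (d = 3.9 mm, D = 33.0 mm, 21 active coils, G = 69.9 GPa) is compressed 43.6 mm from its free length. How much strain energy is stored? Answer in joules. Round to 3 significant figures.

k = Gd⁴/(8D³N_a) = (69.9×10³)(3.9⁴)/(8·33.0³·21) = 2.6785 N/mm
U = ½kδ² = 0.5 × 2.6785 × 43.6² = 2545.8 N·mm = 2.5458 J

2.55 J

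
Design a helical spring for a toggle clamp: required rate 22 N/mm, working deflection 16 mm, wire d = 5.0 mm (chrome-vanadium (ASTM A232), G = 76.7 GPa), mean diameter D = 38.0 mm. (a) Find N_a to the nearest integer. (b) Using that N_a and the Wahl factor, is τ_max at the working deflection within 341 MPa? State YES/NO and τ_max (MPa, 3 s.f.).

(a) 5 coils; (b) YES, τ_max = 323 MPa

N_a = Gd⁴/(8D³k) = (76.7×10³)(5.0⁴)/(8·38.0³·22) = 4.964 → N_a = 5
Actual rate k = Gd⁴/(8D³·5) = 21.841 N/mm
Working load F = kδ = 21.841·16 = 349.45 N
C = 38.0/5.0 = 7.6000; K_W = (4C−1)/(4C−4)+0.615/C = 1.1946
τ_max = K_W·8FD/(πd³) = 1.1946·270.52 = 323.15 MPa
τ_max ≤ 341 MPa → acceptable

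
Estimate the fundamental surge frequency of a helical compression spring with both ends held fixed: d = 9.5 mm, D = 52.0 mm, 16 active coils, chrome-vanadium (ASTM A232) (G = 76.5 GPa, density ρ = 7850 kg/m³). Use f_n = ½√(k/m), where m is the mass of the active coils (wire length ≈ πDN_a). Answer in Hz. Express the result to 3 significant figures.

77.1 Hz

k = Gd⁴/(8D³N_a) = (76.5×10³)(9.5⁴)/(8·52.0³·16) = 34.621 N/mm = 34621 N/m
Wire length L = πDN_a = π·52.0·16 = 2613.8 mm
m = ρ·(πd²/4)·L = 7850 × 70.882×10⁻⁶ m² × 2.6138 m = 1.4544 kg
f_n = ½√(k/m) = 0.5·√(34621/1.4544) = 0.5·√(23804) = 77.143 Hz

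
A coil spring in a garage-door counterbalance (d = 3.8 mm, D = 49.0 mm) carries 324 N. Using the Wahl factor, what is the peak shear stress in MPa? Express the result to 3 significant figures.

Spring index C = D/d = 49.0/3.8 = 12.8947
K_W = (4C−1)/(4C−4) + 0.615/C = 50.579/47.579 + 0.0477 = 1.1107
τ₀ = 8FD/(πd³) = 8·324·49.0/(π·3.8³) = 127008/172.39 = 736.77 MPa
τ_max = K·τ₀ = 1.1107 × 736.77 = 818.36 MPa

818 MPa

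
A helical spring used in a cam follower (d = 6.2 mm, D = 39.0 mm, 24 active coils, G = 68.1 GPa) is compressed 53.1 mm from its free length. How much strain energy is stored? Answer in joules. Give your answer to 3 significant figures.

k = Gd⁴/(8D³N_a) = (68.1×10³)(6.2⁴)/(8·39.0³·24) = 8.8352 N/mm
U = ½kδ² = 0.5 × 8.8352 × 53.1² = 12456 N·mm = 12.456 J

12.5 J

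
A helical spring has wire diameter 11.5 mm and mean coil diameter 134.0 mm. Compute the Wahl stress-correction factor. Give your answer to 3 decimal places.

C = D/d = 134.0/11.5 = 11.6522
K_W = (4C−1)/(4C−4) + 0.615/C = 45.609/42.609 + 0.0528 = 1.1232

1.123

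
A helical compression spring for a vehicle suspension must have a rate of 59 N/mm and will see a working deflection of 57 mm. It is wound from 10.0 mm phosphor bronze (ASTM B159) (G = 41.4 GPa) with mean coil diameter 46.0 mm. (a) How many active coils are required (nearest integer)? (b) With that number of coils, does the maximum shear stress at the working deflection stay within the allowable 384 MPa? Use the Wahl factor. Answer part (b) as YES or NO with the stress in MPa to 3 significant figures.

N_a = Gd⁴/(8D³k) = (41.4×10³)(10.0⁴)/(8·46.0³·59) = 9.011 → N_a = 9
Actual rate k = Gd⁴/(8D³·9) = 59.074 N/mm
Working load F = kδ = 59.074·57 = 3367.2 N
C = 46.0/10.0 = 4.6000; K_W = (4C−1)/(4C−4)+0.615/C = 1.3420
τ_max = K_W·8FD/(πd³) = 1.3420·394.43 = 529.33 MPa
τ_max > 384 MPa → exceeds allowable

(a) 9 coils; (b) NO, τ_max = 529 MPa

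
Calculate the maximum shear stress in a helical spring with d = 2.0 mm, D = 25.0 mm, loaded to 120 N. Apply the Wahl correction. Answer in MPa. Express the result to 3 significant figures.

Spring index C = D/d = 25.0/2.0 = 12.5000
K_W = (4C−1)/(4C−4) + 0.615/C = 49.000/46.000 + 0.0492 = 1.1144
τ₀ = 8FD/(πd³) = 8·120·25.0/(π·2.0³) = 24000/25.133 = 954.93 MPa
τ_max = K·τ₀ = 1.1144 × 954.93 = 1064.2 MPa

1060 MPa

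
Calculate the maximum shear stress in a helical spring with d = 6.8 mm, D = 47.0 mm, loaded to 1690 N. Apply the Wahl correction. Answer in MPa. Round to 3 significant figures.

Spring index C = D/d = 47.0/6.8 = 6.9118
K_W = (4C−1)/(4C−4) + 0.615/C = 26.647/23.647 + 0.0890 = 1.2158
τ₀ = 8FD/(πd³) = 8·1690·47.0/(π·6.8³) = 635440/987.82 = 643.28 MPa
τ_max = K·τ₀ = 1.2158 × 643.28 = 782.12 MPa

782 MPa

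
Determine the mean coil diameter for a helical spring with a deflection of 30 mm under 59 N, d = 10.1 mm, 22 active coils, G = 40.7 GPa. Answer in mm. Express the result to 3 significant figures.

107 mm

Required rate k = F/δ = 59/30 = 1.9667 N/mm
D = (Gd⁴/(8N_a·k))^(1/3) = (40.7×10³·10.1⁴/(8·22·1.9667))^(1/3)
  = (1.22359e+06)^(1/3) = 106.9577 mm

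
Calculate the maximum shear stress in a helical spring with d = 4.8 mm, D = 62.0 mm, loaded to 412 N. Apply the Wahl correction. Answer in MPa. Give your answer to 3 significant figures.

653 MPa

Spring index C = D/d = 62.0/4.8 = 12.9167
K_W = (4C−1)/(4C−4) + 0.615/C = 50.667/47.667 + 0.0476 = 1.1105
τ₀ = 8FD/(πd³) = 8·412·62.0/(π·4.8³) = 204352/347.44 = 588.17 MPa
τ_max = K·τ₀ = 1.1105 × 588.17 = 653.2 MPa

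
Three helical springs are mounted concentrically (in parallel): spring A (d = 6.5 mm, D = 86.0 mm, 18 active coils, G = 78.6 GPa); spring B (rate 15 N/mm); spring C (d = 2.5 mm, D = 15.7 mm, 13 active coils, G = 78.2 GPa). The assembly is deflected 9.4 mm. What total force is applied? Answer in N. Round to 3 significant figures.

227 N

k_A = Gd⁴/(8D³N_a) = (78.6×10³)(6.5⁴)/(8·86.0³·18) = 1.5319 N/mm
k_C = Gd⁴/(8D³N_a) = (78.2×10³)(2.5⁴)/(8·15.7³·13) = 7.5899 N/mm
Parallel: k_eq = 1.5319 + 15 + 7.5899 = 24.122 N/mm
F = k_eq·δ = 24.122·9.4 = 226.74 N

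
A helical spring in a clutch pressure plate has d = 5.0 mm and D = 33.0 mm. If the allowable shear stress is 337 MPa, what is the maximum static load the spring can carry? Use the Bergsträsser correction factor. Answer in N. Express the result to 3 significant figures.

C = D/d = 33.0/5.0 = 6.6000
K_B = (4C+2)/(4C−3) = 28.400/23.400 = 1.2137
τ_max = K·8FD/(πd³) → F_max = τ_allow·πd³/(8DK)
F_max = 337·π·5.0³/(8·33.0·1.2137) = 1.3234e+05/320.41 = 413.03 N

413 N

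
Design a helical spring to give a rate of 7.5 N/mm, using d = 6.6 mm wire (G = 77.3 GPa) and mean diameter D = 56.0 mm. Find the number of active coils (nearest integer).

N_a = Gd⁴/(8D³k) = (77.3×10³ × 6.6⁴)/(8 × 56.0³ × 7.5)
    = 1.46675e+08 / 1.0537e+07 = 13.92 → 14 coils

14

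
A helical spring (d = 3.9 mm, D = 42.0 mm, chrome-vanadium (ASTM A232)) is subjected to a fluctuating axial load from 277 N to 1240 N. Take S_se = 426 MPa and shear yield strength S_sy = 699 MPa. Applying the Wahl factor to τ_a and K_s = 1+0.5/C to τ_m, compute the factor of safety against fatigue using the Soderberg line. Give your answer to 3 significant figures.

0.229

C = D/d = 42.0/3.9 = 10.7692; K_W = (4C−1)/(4C−4)+0.615/C = 1.1339; K_s = 1+0.5/C = 1.0464
F_a = (F_max−F_min)/2 = 481.5 N; F_m = (F_max+F_min)/2 = 758.5 N
τ_a = K_W·8F_aD/(πd³) = 1.1339 × 868.14 = 984.37 MPa
τ_m = K_s·8F_mD/(πd³) = 1.0464 × 1367.6 = 1431.1 MPa
Soderberg: 1/n_f = τ_a/S_se + τ_m/S_sy = 984.37/426 + 1431.1/699 = 2.31073 + 2.04731 = 4.358
n_f = 1/4.358 = 0.2295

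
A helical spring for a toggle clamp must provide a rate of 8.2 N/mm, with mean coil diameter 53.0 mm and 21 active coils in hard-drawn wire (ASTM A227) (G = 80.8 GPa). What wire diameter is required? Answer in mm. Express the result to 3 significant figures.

d = (8D³N_a·k / G)^(1/4) = (8·53.0³·21·8.2 / (80.8×10³))^0.25
  = (2538.3)^0.25 = 7.0980 mm

7.10 mm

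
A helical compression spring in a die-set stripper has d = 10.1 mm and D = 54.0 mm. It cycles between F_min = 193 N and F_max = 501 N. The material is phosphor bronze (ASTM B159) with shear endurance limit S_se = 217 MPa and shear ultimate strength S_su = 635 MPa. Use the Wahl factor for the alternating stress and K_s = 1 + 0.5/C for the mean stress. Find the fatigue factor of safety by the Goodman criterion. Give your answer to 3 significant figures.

C = D/d = 54.0/10.1 = 5.3465; K_W = (4C−1)/(4C−4)+0.615/C = 1.2876; K_s = 1+0.5/C = 1.0935
F_a = (F_max−F_min)/2 = 154 N; F_m = (F_max+F_min)/2 = 347 N
τ_a = K_W·8F_aD/(πd³) = 1.2876 × 20.554 = 26.465 MPa
τ_m = K_s·8F_mD/(πd³) = 1.0935 × 46.313 = 50.644 MPa
Goodman: 1/n_f = τ_a/S_se + τ_m/S_su = 26.465/217 + 50.644/635 = 0.12196 + 0.07975 = 0.20171
n_f = 1/0.20171 = 4.958

4.96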